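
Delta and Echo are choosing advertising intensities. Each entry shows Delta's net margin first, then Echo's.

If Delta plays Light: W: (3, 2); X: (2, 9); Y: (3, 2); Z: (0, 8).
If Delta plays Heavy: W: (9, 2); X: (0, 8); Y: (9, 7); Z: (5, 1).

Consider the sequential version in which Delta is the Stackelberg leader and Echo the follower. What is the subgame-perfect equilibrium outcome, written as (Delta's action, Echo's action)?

Backward induction with Delta moving first.
- Light → Echo plays X (best of 2, 9, 2, 8); Delta gets 2.
- Heavy → Echo plays X (best of 2, 8, 7, 1); Delta gets 0.
Among 2, 0, the best is 2 at Light. Subgame-perfect outcome: (Light, X) with payoffs (2, 9).

(Light, X)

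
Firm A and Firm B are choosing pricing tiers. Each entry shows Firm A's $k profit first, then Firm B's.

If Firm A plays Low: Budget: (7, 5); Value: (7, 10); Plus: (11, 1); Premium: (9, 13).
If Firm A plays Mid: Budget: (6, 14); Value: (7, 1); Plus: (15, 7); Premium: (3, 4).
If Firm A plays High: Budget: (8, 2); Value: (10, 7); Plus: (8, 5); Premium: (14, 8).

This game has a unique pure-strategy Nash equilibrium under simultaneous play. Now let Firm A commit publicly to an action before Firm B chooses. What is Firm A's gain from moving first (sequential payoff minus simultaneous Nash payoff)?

0

Work backward from Firm B's decision.
- Low: BR = Premium, leader payoff 9.
- Mid: BR = Budget, leader payoff 6.
- High: BR = Premium, leader payoff 14.
Maximizing over 9, 6, 14, Firm A chooses High. Subgame-perfect outcome: (High, Premium) with payoffs (14, 8).
For the simultaneous game, intersect best replies.
Firm A's best replies: Budget→High; Value→High; Plus→Mid; Premium→High.
Firm B's best replies: Low→Premium; Mid→Budget; High→Premium.
Only (High, Premium) has each player best-responding; Nash payoffs (14, 8).
Firm A's commitment gain: 14 − 14 = 0.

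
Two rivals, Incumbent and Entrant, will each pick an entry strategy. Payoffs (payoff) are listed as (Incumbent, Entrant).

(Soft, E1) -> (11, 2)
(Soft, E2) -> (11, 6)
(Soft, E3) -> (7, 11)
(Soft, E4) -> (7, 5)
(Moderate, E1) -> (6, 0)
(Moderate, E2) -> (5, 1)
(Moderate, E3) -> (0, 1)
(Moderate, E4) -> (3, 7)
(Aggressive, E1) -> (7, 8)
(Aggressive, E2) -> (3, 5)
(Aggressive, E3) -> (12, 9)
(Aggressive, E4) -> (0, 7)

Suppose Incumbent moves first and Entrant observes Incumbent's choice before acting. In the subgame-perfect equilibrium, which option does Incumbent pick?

Backward induction with Incumbent moving first.
- Soft: Entrant compares 2, 6, 11, 5 and picks E3; Incumbent would get 7.
- Moderate: Entrant compares 0, 1, 1, 7 and picks E4; Incumbent would get 3.
- Aggressive: Entrant compares 8, 5, 9, 7 and picks E3; Incumbent would get 12.
Among 7, 3, 12, the best is 12 at Aggressive. Subgame-perfect outcome: (Aggressive, E3) with payoffs (12, 9).

Aggressive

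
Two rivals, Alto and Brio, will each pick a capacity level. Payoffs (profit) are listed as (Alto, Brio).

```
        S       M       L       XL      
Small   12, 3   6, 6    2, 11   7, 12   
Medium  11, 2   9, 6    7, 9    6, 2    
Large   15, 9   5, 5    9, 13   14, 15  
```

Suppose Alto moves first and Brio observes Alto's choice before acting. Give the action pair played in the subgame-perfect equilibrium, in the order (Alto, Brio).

(Large, XL)

Work backward from Brio's decision.
- Small → Brio plays XL (best of 3, 6, 11, 12); Alto gets 7.
- Medium → Brio plays L (best of 2, 6, 9, 2); Alto gets 7.
- Large → Brio plays XL (best of 9, 5, 13, 15); Alto gets 14.
Maximizing over 7, 7, 14, Alto chooses Large. Subgame-perfect outcome: (Large, XL) with payoffs (14, 15).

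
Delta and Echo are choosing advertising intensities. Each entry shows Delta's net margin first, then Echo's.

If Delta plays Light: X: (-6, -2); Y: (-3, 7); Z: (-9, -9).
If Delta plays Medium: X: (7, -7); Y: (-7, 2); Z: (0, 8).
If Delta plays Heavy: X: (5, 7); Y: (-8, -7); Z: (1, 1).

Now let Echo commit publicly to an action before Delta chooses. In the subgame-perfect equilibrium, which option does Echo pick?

Backward induction with Echo moving first.
- X: Delta compares -6, 7, 5 and picks Medium; Echo would get -7.
- Y: Delta compares -3, -7, -8 and picks Light; Echo would get 7.
- Z: Delta compares -9, 0, 1 and picks Heavy; Echo would get 1.
Echo's induced payoffs are -7, 7, 1, so Echo commits to Y. Subgame-perfect outcome: (Light, Y) with payoffs (-3, 7).

Y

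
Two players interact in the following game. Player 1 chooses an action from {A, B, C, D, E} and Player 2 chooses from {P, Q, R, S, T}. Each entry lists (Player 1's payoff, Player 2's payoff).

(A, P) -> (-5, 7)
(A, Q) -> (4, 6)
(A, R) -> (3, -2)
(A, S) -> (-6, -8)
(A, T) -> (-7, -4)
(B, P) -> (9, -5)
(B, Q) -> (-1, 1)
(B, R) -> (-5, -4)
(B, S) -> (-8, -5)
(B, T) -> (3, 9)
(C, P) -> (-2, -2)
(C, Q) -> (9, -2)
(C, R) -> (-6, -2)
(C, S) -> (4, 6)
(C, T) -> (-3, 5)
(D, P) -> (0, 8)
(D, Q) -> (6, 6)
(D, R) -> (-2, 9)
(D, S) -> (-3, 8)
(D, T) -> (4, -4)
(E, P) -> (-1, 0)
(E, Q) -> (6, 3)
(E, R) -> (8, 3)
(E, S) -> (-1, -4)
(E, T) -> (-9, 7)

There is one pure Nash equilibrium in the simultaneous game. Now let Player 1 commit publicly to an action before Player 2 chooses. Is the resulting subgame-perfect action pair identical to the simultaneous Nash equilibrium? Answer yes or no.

Player 2 best-responds to each possible Player 1 move:
- A → Player 2 plays P (best of 7, 6, -2, -8, -4); Player 1 gets -5.
- B → Player 2 plays T (best of -5, 1, -4, -5, 9); Player 1 gets 3.
- C → Player 2 plays S (best of -2, -2, -2, 6, 5); Player 1 gets 4.
- D → Player 2 plays R (best of 8, 6, 9, 8, -4); Player 1 gets -2.
- E → Player 2 plays T (best of 0, 3, 3, -4, 7); Player 1 gets -9.
Among -5, 3, 4, -2, -9, the best is 4 at C. Subgame-perfect outcome: (C, S) with payoffs (4, 6).
For the simultaneous game, intersect best replies.
Player 1's best replies: P→B; Q→C; R→E; S→C; T→D.
Player 2's best replies: A→P; B→T; C→S; D→R; E→T.
The unique mutual best reply is (C, S), giving (4, 6).
Sequential outcome (C, S) coincides with the Nash profile (C, S).

yes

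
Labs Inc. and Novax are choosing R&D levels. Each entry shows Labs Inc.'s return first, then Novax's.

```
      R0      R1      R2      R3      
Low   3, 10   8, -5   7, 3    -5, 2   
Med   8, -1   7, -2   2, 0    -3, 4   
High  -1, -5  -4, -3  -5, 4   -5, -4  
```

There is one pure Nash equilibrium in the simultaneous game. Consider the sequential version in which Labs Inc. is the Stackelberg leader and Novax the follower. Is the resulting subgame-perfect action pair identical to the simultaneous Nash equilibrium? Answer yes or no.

Solve by backward induction (Labs Inc. leads).
- Low: Novax compares 10, -5, 3, 2 and picks R0; Labs Inc. would get 3.
- Med: Novax compares -1, -2, 0, 4 and picks R3; Labs Inc. would get -3.
- High: Novax compares -5, -3, 4, -4 and picks R2; Labs Inc. would get -5.
Labs Inc.'s induced payoffs are 3, -3, -5, so Labs Inc. commits to Low. Subgame-perfect outcome: (Low, R0) with payoffs (3, 10).
Under simultaneous play:
Labs Inc.'s best replies: R0→Med; R1→Low; R2→Low; R3→Med.
Novax's best replies: Low→R0; Med→R3; High→R2.
The unique mutual best reply is (Med, R3), giving (-3, 4).
Sequential outcome (Low, R0) differs from the Nash profile (Med, R3).

no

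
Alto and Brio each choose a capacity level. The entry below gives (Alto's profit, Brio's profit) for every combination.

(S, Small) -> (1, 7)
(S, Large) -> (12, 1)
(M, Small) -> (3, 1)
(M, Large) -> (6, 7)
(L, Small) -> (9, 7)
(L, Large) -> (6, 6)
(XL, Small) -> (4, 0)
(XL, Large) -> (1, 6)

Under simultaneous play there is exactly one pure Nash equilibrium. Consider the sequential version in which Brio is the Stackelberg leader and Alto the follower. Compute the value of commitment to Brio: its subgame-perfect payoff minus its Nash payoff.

Alto best-responds to each possible Brio move:
- Small → Alto plays L (best of 1, 3, 9, 4); Brio gets 7.
- Large → Alto plays S (best of 12, 6, 6, 1); Brio gets 1.
Brio's induced payoffs are 7, 1, so Brio commits to Small. Subgame-perfect outcome: (L, Small) with payoffs (9, 7).
For the simultaneous game, intersect best replies.
Alto's best replies: Small→L; Large→S.
Brio's best replies: S→Small; M→Large; L→Small; XL→Large.
Only (L, Small) has each player best-responding; Nash payoffs (9, 7).
Brio's commitment gain: 7 − 7 = 0.

0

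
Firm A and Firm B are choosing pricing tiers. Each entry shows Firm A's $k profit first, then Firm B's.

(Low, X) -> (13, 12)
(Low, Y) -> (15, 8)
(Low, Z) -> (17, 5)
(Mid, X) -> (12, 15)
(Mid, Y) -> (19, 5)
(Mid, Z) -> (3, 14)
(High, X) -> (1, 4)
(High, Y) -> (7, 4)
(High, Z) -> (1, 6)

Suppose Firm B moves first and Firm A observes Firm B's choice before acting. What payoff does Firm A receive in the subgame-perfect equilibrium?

13

Backward induction with Firm B moving first.
- X: BR = Low, leader payoff 12.
- Y: BR = Mid, leader payoff 5.
- Z: BR = Low, leader payoff 5.
Among 12, 5, 5, the best is 12 at X. Subgame-perfect outcome: (Low, X) with payoffs (13, 12).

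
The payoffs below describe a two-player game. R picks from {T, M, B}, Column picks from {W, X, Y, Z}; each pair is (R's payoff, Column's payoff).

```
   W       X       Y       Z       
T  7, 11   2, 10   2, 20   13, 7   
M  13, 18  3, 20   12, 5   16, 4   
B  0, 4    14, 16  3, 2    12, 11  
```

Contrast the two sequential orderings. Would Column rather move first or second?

If R leads: Column's best replies are T→Y, M→X, B→X; R's induced payoffs 2, 3, 14; outcome (B, X), payoffs (14, 16).
If Column leads: R's best replies are W→M, X→B, Y→M, Z→M; Column's induced payoffs 18, 16, 5, 4; outcome (M, W), payoffs (13, 18).
Column gets 18 moving first and 16 moving second, so Column prefers to move first.

first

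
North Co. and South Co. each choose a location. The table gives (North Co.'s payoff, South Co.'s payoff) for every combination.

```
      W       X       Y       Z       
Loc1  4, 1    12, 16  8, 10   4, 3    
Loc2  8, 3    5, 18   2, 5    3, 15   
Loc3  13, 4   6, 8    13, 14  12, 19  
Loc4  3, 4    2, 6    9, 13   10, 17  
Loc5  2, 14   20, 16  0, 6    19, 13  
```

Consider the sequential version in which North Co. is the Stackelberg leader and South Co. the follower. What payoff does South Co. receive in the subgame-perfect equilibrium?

Backward induction with North Co. moving first.
- Loc1: BR = X, leader payoff 12.
- Loc2: BR = X, leader payoff 5.
- Loc3: BR = Z, leader payoff 12.
- Loc4: BR = Z, leader payoff 10.
- Loc5: BR = X, leader payoff 20.
North Co.'s induced payoffs are 12, 5, 12, 10, 20, so North Co. commits to Loc5. Subgame-perfect outcome: (Loc5, X) with payoffs (20, 16).

16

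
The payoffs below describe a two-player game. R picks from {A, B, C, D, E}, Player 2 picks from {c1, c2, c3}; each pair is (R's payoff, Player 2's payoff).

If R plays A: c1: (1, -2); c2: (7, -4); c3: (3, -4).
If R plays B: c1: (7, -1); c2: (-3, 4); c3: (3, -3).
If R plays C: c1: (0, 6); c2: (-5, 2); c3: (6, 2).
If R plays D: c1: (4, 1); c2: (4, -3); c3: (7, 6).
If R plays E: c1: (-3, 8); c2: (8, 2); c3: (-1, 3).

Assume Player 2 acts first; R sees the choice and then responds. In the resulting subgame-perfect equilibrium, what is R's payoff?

7

Backward induction with Player 2 moving first.
- c1: BR = B, leader payoff -1.
- c2: BR = E, leader payoff 2.
- c3: BR = D, leader payoff 6.
Among -1, 2, 6, the best is 6 at c3. Subgame-perfect outcome: (D, c3) with payoffs (7, 6).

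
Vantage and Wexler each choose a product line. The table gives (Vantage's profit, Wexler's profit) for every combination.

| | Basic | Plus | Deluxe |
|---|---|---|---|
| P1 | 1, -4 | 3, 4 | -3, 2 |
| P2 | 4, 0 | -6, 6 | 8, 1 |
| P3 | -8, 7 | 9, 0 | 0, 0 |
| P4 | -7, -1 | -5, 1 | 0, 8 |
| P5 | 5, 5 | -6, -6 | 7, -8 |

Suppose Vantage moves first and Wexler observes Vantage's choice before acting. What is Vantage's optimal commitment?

P5

Wexler best-responds to each possible Vantage move:
- P1: Wexler compares -4, 4, 2 and picks Plus; Vantage would get 3.
- P2: Wexler compares 0, 6, 1 and picks Plus; Vantage would get -6.
- P3: Wexler compares 7, 0, 0 and picks Basic; Vantage would get -8.
- P4: Wexler compares -1, 1, 8 and picks Deluxe; Vantage would get 0.
- P5: Wexler compares 5, -6, -8 and picks Basic; Vantage would get 5.
Among 3, -6, -8, 0, 5, the best is 5 at P5. Subgame-perfect outcome: (P5, Basic) with payoffs (5, 5).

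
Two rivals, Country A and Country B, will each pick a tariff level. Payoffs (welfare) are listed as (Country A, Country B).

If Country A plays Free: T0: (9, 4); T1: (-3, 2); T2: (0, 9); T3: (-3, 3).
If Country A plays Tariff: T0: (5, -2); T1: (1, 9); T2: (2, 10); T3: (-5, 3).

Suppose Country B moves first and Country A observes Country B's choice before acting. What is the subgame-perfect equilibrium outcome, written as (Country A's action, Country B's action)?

Backward induction with Country B moving first.
- T0: Country A compares 9, 5 and picks Free; Country B would get 4.
- T1: Country A compares -3, 1 and picks Tariff; Country B would get 9.
- T2: Country A compares 0, 2 and picks Tariff; Country B would get 10.
- T3: Country A compares -3, -5 and picks Free; Country B would get 3.
Country B's induced payoffs are 4, 9, 10, 3, so Country B commits to T2. Subgame-perfect outcome: (Tariff, T2) with payoffs (2, 10).

(Tariff, T2)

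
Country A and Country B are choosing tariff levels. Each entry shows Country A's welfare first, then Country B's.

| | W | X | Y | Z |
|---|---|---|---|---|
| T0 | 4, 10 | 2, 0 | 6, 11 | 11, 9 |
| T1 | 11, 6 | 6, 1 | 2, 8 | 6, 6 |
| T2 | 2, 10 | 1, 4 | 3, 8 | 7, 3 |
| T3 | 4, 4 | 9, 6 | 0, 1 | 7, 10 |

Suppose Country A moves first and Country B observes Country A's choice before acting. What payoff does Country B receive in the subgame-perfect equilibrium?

10

Country B best-responds to each possible Country A move:
- T0: Country B compares 10, 0, 11, 9 and picks Y; Country A would get 6.
- T1: Country B compares 6, 1, 8, 6 and picks Y; Country A would get 2.
- T2: Country B compares 10, 4, 8, 3 and picks W; Country A would get 2.
- T3: Country B compares 4, 6, 1, 10 and picks Z; Country A would get 7.
Among 6, 2, 2, 7, the best is 7 at T3. Subgame-perfect outcome: (T3, Z) with payoffs (7, 10).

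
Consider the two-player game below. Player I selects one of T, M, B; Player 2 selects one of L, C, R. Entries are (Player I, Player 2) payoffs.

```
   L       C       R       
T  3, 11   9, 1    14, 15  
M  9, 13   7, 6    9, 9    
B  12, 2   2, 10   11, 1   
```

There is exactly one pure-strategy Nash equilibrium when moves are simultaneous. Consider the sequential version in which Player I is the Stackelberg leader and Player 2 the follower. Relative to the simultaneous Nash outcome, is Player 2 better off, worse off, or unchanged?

unchanged

Backward induction with Player I moving first.
- T: Player 2 compares 11, 1, 15 and picks R; Player I would get 14.
- M: Player 2 compares 13, 6, 9 and picks L; Player I would get 9.
- B: Player 2 compares 2, 10, 1 and picks C; Player I would get 2.
Player I's induced payoffs are 14, 9, 2, so Player I commits to T. Subgame-perfect outcome: (T, R) with payoffs (14, 15).
Under simultaneous play:
Player I's best replies: L→B; C→T; R→T.
Player 2's best replies: T→R; M→L; B→C.
Only (T, R) has each player best-responding; Nash payoffs (14, 15).
Player 2 earns 15 sequentially versus 15 at the Nash outcome: unchanged.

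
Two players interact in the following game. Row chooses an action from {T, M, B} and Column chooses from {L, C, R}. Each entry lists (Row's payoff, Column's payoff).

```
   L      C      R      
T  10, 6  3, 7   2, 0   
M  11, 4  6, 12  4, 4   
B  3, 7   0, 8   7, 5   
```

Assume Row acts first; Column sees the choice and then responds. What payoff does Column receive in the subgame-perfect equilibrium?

12

Backward induction with Row moving first.
- T: Column compares 6, 7, 0 and picks C; Row would get 3.
- M: Column compares 4, 12, 4 and picks C; Row would get 6.
- B: Column compares 7, 8, 5 and picks C; Row would get 0.
Row's induced payoffs are 3, 6, 0, so Row commits to M. Subgame-perfect outcome: (M, C) with payoffs (6, 12).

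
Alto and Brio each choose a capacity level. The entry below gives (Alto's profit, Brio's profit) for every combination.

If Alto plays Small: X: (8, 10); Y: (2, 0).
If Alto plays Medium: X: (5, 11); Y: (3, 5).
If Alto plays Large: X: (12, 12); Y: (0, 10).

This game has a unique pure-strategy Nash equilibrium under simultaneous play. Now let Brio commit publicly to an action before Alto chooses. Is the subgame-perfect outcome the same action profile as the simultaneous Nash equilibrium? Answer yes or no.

Work backward from Alto's decision.
- X: BR = Large, leader payoff 12.
- Y: BR = Medium, leader payoff 5.
Brio's induced payoffs are 12, 5, so Brio commits to X. Subgame-perfect outcome: (Large, X) with payoffs (12, 12).
Under simultaneous play:
Alto's best replies: X→Large; Y→Medium.
Brio's best replies: Small→X; Medium→X; Large→X.
Only (Large, X) has each player best-responding; Nash payoffs (12, 12).
Sequential outcome (Large, X) coincides with the Nash profile (Large, X).

yes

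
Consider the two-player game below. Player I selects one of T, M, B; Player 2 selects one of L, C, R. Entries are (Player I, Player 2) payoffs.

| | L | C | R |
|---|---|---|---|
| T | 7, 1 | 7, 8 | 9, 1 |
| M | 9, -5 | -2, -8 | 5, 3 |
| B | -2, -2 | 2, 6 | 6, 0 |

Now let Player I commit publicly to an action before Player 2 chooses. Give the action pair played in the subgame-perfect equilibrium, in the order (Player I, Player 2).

Solve by backward induction (Player I leads).
- T → Player 2 plays C (best of 1, 8, 1); Player I gets 7.
- M → Player 2 plays R (best of -5, -8, 3); Player I gets 5.
- B → Player 2 plays C (best of -2, 6, 0); Player I gets 2.
Maximizing over 7, 5, 2, Player I chooses T. Subgame-perfect outcome: (T, C) with payoffs (7, 8).

(T, C)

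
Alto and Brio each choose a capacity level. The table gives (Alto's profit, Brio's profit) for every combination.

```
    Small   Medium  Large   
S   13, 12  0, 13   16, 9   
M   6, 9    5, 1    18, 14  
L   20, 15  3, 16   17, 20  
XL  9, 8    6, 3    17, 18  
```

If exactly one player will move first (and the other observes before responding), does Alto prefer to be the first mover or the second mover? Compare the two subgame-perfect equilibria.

If Alto leads: Brio's best replies are S→Medium, M→Large, L→Large, XL→Large; Alto's induced payoffs 0, 18, 17, 17; outcome (M, Large), payoffs (18, 14).
If Brio leads: Alto's best replies are Small→L, Medium→XL, Large→M; Brio's induced payoffs 15, 3, 14; outcome (L, Small), payoffs (20, 15).
Alto gets 18 moving first and 20 moving second, so Alto prefers to move second.

second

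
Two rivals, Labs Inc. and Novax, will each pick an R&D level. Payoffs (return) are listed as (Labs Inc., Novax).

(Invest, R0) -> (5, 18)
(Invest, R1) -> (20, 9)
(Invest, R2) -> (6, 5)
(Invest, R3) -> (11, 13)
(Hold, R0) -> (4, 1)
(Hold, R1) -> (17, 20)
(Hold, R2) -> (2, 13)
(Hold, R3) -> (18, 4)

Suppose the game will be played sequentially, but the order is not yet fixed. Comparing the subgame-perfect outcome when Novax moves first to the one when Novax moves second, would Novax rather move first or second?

second

If Labs Inc. leads: Novax's best replies are Invest→R0, Hold→R1; Labs Inc.'s induced payoffs 5, 17; outcome (Hold, R1), payoffs (17, 20).
If Novax leads: Labs Inc.'s best replies are R0→Invest, R1→Invest, R2→Invest, R3→Hold; Novax's induced payoffs 18, 9, 5, 4; outcome (Invest, R0), payoffs (5, 18).
Novax gets 18 moving first and 20 moving second, so Novax prefers to move second.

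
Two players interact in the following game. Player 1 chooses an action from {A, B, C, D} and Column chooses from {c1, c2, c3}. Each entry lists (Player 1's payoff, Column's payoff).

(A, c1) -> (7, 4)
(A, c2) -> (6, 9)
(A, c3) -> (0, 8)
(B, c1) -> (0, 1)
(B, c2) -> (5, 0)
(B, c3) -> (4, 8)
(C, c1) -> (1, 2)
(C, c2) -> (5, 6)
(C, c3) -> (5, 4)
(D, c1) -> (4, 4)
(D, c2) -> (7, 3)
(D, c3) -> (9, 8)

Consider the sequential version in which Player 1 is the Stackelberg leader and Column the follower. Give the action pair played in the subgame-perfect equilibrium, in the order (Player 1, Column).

Solve by backward induction (Player 1 leads).
- A: Column compares 4, 9, 8 and picks c2; Player 1 would get 6.
- B: Column compares 1, 0, 8 and picks c3; Player 1 would get 4.
- C: Column compares 2, 6, 4 and picks c2; Player 1 would get 5.
- D: Column compares 4, 3, 8 and picks c3; Player 1 would get 9.
Player 1's induced payoffs are 6, 4, 5, 9, so Player 1 commits to D. Subgame-perfect outcome: (D, c3) with payoffs (9, 8).

(D, c3)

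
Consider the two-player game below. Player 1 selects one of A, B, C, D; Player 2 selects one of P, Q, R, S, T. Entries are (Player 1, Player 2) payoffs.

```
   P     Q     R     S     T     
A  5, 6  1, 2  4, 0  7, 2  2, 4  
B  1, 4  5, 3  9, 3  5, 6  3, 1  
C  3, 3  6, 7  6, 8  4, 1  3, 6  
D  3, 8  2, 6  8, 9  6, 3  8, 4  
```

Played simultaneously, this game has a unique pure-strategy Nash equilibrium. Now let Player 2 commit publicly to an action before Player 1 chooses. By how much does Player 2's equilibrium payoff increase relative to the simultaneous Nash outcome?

Work backward from Player 1's decision.
- P → Player 1 plays A (best of 5, 1, 3, 3); Player 2 gets 6.
- Q → Player 1 plays C (best of 1, 5, 6, 2); Player 2 gets 7.
- R → Player 1 plays B (best of 4, 9, 6, 8); Player 2 gets 3.
- S → Player 1 plays A (best of 7, 5, 4, 6); Player 2 gets 2.
- T → Player 1 plays D (best of 2, 3, 3, 8); Player 2 gets 4.
Player 2's induced payoffs are 6, 7, 3, 2, 4, so Player 2 commits to Q. Subgame-perfect outcome: (C, Q) with payoffs (6, 7).
Under simultaneous play:
Player 1's best replies: P→A; Q→C; R→B; S→A; T→D.
Player 2's best replies: A→P; B→S; C→R; D→R.
The unique mutual best reply is (A, P), giving (5, 6).
Player 2's commitment gain: 7 − 6 = 1.

1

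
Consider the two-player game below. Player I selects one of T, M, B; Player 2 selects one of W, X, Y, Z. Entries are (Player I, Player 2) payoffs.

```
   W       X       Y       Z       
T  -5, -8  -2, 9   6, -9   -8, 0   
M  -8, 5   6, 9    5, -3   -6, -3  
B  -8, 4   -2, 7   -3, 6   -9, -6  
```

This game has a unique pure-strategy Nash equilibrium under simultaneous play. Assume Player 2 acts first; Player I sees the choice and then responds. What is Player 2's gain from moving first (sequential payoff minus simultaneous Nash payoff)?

0

Solve by backward induction (Player 2 leads).
- W → Player I plays T (best of -5, -8, -8); Player 2 gets -8.
- X → Player I plays M (best of -2, 6, -2); Player 2 gets 9.
- Y → Player I plays T (best of 6, 5, -3); Player 2 gets -9.
- Z → Player I plays M (best of -8, -6, -9); Player 2 gets -3.
Maximizing over -8, 9, -9, -3, Player 2 chooses X. Subgame-perfect outcome: (M, X) with payoffs (6, 9).
For the simultaneous game, intersect best replies.
Player I's best replies: W→T; X→M; Y→T; Z→M.
Player 2's best replies: T→X; M→X; B→X.
The unique mutual best reply is (M, X), giving (6, 9).
Player 2's commitment gain: 9 − 9 = 0.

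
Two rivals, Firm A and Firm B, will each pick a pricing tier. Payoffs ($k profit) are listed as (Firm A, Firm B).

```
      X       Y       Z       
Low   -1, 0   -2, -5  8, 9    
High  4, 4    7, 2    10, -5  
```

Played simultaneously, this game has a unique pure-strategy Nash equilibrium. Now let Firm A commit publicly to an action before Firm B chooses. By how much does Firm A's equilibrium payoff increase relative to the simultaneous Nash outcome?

4

Work backward from Firm B's decision.
- Low → Firm B plays Z (best of 0, -5, 9); Firm A gets 8.
- High → Firm B plays X (best of 4, 2, -5); Firm A gets 4.
Maximizing over 8, 4, Firm A chooses Low. Subgame-perfect outcome: (Low, Z) with payoffs (8, 9).
Under simultaneous play:
Firm A's best replies: X→High; Y→High; Z→High.
Firm B's best replies: Low→Z; High→X.
The unique mutual best reply is (High, X), giving (4, 4).
Firm A's commitment gain: 8 − 4 = 4.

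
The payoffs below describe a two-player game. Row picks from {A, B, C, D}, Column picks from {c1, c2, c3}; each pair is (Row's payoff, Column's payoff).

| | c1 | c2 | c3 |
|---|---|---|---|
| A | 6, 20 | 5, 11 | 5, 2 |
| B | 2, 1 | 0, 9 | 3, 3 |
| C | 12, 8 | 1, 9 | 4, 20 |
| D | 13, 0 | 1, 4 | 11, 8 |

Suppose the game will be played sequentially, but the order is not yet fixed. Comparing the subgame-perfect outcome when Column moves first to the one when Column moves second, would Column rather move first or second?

first

If Row leads: Column's best replies are A→c1, B→c2, C→c3, D→c3; Row's induced payoffs 6, 0, 4, 11; outcome (D, c3), payoffs (11, 8).
If Column leads: Row's best replies are c1→D, c2→A, c3→D; Column's induced payoffs 0, 11, 8; outcome (A, c2), payoffs (5, 11).
Column gets 11 moving first and 8 moving second, so Column prefers to move first.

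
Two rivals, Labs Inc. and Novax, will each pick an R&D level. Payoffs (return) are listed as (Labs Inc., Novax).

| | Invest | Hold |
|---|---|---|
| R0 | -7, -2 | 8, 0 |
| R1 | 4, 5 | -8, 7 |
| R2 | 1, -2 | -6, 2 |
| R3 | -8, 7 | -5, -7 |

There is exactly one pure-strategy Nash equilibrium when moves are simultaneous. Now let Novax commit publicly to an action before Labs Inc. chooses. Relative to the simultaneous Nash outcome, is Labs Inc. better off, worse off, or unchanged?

worse off

Work backward from Labs Inc.'s decision.
- Invest: Labs Inc. compares -7, 4, 1, -8 and picks R1; Novax would get 5.
- Hold: Labs Inc. compares 8, -8, -6, -5 and picks R0; Novax would get 0.
Maximizing over 5, 0, Novax chooses Invest. Subgame-perfect outcome: (R1, Invest) with payoffs (4, 5).
For the simultaneous game, intersect best replies.
Labs Inc.'s best replies: Invest→R1; Hold→R0.
Novax's best replies: R0→Hold; R1→Hold; R2→Hold; R3→Invest.
The unique mutual best reply is (R0, Hold), giving (8, 0).
Labs Inc. earns 4 sequentially versus 8 at the Nash outcome: worse off.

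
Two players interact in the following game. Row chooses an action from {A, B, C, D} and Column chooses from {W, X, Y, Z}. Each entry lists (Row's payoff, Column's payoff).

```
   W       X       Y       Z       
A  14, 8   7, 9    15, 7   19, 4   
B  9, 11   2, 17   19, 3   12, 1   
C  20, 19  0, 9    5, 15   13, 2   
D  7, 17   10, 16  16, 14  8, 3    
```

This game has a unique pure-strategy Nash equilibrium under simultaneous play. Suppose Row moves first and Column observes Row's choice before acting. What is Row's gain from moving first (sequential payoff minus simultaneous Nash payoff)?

0

Work backward from Column's decision.
- A → Column plays X (best of 8, 9, 7, 4); Row gets 7.
- B → Column plays X (best of 11, 17, 3, 1); Row gets 2.
- C → Column plays W (best of 19, 9, 15, 2); Row gets 20.
- D → Column plays W (best of 17, 16, 14, 3); Row gets 7.
Among 7, 2, 20, 7, the best is 20 at C. Subgame-perfect outcome: (C, W) with payoffs (20, 19).
For the simultaneous game, intersect best replies.
Row's best replies: W→C; X→D; Y→B; Z→A.
Column's best replies: A→X; B→X; C→W; D→W.
The unique mutual best reply is (C, W), giving (20, 19).
Row's commitment gain: 20 − 20 = 0.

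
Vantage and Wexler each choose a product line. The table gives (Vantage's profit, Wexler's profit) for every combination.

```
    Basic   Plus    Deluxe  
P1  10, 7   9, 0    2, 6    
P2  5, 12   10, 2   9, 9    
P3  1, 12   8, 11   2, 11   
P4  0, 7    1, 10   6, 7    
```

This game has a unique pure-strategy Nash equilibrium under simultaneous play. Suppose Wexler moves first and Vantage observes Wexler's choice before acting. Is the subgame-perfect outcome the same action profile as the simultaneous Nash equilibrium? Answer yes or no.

no

Backward induction with Wexler moving first.
- Basic: Vantage compares 10, 5, 1, 0 and picks P1; Wexler would get 7.
- Plus: Vantage compares 9, 10, 8, 1 and picks P2; Wexler would get 2.
- Deluxe: Vantage compares 2, 9, 2, 6 and picks P2; Wexler would get 9.
Maximizing over 7, 2, 9, Wexler chooses Deluxe. Subgame-perfect outcome: (P2, Deluxe) with payoffs (9, 9).
Under simultaneous play:
Vantage's best replies: Basic→P1; Plus→P2; Deluxe→P2.
Wexler's best replies: P1→Basic; P2→Basic; P3→Basic; P4→Plus.
The unique mutual best reply is (P1, Basic), giving (10, 7).
Sequential outcome (P2, Deluxe) differs from the Nash profile (P1, Basic).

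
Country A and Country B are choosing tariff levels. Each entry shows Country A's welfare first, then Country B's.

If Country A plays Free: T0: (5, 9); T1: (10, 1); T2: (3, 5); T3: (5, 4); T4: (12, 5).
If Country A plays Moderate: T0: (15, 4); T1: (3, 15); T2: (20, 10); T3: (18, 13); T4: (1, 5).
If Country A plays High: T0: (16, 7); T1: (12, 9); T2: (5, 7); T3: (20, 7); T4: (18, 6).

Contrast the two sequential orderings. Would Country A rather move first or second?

If Country A leads: Country B's best replies are Free→T0, Moderate→T1, High→T1; Country A's induced payoffs 5, 3, 12; outcome (High, T1), payoffs (12, 9).
If Country B leads: Country A's best replies are T0→High, T1→High, T2→Moderate, T3→High, T4→High; Country B's induced payoffs 7, 9, 10, 7, 6; outcome (Moderate, T2), payoffs (20, 10).
Country A gets 12 moving first and 20 moving second, so Country A prefers to move second.

second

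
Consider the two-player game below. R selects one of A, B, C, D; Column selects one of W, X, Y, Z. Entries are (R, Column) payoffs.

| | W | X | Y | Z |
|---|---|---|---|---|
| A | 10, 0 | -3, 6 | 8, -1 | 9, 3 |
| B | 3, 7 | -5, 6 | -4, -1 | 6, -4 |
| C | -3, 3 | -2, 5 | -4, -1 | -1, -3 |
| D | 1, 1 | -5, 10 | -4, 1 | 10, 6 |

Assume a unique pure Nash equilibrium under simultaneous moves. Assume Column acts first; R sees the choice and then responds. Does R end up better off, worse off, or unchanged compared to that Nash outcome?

R best-responds to each possible Column move:
- W → R plays A (best of 10, 3, -3, 1); Column gets 0.
- X → R plays C (best of -3, -5, -2, -5); Column gets 5.
- Y → R plays A (best of 8, -4, -4, -4); Column gets -1.
- Z → R plays D (best of 9, 6, -1, 10); Column gets 6.
Column's induced payoffs are 0, 5, -1, 6, so Column commits to Z. Subgame-perfect outcome: (D, Z) with payoffs (10, 6).
Now find the simultaneous Nash equilibrium.
R's best replies: W→A; X→C; Y→A; Z→D.
Column's best replies: A→X; B→W; C→X; D→X.
The unique mutual best reply is (C, X), giving (-2, 5).
R earns 10 sequentially versus -2 at the Nash outcome: better off.

better off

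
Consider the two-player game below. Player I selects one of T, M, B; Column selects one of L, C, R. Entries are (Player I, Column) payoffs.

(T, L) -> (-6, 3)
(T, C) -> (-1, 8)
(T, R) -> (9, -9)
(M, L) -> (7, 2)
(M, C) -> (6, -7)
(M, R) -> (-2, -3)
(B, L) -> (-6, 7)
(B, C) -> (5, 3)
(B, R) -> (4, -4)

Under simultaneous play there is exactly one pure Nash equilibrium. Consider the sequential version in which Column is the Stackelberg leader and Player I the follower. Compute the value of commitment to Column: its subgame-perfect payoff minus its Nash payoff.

0

Work backward from Player I's decision.
- L: BR = M, leader payoff 2.
- C: BR = M, leader payoff -7.
- R: BR = T, leader payoff -9.
Maximizing over 2, -7, -9, Column chooses L. Subgame-perfect outcome: (M, L) with payoffs (7, 2).
For the simultaneous game, intersect best replies.
Player I's best replies: L→M; C→M; R→T.
Column's best replies: T→C; M→L; B→L.
Only (M, L) has each player best-responding; Nash payoffs (7, 2).
Column's commitment gain: 2 − 2 = 0.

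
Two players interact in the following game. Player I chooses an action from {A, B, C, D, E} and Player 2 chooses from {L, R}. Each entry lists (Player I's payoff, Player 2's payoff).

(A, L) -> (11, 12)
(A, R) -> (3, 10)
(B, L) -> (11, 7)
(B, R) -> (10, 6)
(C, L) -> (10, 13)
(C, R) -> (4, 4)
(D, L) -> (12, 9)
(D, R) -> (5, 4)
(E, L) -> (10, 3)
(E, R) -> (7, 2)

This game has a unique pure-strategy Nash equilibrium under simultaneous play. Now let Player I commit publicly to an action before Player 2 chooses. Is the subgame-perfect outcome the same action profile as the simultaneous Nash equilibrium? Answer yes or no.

yes

Player 2 best-responds to each possible Player I move:
- A → Player 2 plays L (best of 12, 10); Player I gets 11.
- B → Player 2 plays L (best of 7, 6); Player I gets 11.
- C → Player 2 plays L (best of 13, 4); Player I gets 10.
- D → Player 2 plays L (best of 9, 4); Player I gets 12.
- E → Player 2 plays L (best of 3, 2); Player I gets 10.
Player I's induced payoffs are 11, 11, 10, 12, 10, so Player I commits to D. Subgame-perfect outcome: (D, L) with payoffs (12, 9).
Now find the simultaneous Nash equilibrium.
Player I's best replies: L→D; R→B.
Player 2's best replies: A→L; B→L; C→L; D→L; E→L.
Only (D, L) has each player best-responding; Nash payoffs (12, 9).
Sequential outcome (D, L) coincides with the Nash profile (D, L).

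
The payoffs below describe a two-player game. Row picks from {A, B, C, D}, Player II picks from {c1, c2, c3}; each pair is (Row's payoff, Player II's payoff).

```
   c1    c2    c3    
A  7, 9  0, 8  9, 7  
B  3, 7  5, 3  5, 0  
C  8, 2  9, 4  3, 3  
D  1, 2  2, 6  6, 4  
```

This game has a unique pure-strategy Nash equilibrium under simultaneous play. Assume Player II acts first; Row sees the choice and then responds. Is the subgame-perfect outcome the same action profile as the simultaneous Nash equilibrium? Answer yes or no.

no

Work backward from Row's decision.
- c1 → Row plays C (best of 7, 3, 8, 1); Player II gets 2.
- c2 → Row plays C (best of 0, 5, 9, 2); Player II gets 4.
- c3 → Row plays A (best of 9, 5, 3, 6); Player II gets 7.
Maximizing over 2, 4, 7, Player II chooses c3. Subgame-perfect outcome: (A, c3) with payoffs (9, 7).
Now find the simultaneous Nash equilibrium.
Row's best replies: c1→C; c2→C; c3→A.
Player II's best replies: A→c1; B→c1; C→c2; D→c2.
Only (C, c2) has each player best-responding; Nash payoffs (9, 4).
Sequential outcome (A, c3) differs from the Nash profile (C, c2).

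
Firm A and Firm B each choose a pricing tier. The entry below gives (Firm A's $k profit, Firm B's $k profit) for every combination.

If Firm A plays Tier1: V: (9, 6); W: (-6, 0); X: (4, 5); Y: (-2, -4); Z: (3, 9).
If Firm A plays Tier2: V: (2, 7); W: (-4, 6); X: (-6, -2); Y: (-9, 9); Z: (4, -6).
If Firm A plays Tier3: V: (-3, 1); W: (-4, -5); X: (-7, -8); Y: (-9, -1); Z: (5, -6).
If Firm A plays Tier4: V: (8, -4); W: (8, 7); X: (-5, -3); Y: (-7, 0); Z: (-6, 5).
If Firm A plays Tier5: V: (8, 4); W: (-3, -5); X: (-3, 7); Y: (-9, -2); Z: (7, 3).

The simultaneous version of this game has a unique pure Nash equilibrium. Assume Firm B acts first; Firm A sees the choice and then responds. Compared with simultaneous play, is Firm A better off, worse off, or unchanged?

unchanged

Work backward from Firm A's decision.
- V → Firm A plays Tier1 (best of 9, 2, -3, 8, 8); Firm B gets 6.
- W → Firm A plays Tier4 (best of -6, -4, -4, 8, -3); Firm B gets 7.
- X → Firm A plays Tier1 (best of 4, -6, -7, -5, -3); Firm B gets 5.
- Y → Firm A plays Tier1 (best of -2, -9, -9, -7, -9); Firm B gets -4.
- Z → Firm A plays Tier5 (best of 3, 4, 5, -6, 7); Firm B gets 3.
Among 6, 7, 5, -4, 3, the best is 7 at W. Subgame-perfect outcome: (Tier4, W) with payoffs (8, 7).
Under simultaneous play:
Firm A's best replies: V→Tier1; W→Tier4; X→Tier1; Y→Tier1; Z→Tier5.
Firm B's best replies: Tier1→Z; Tier2→Y; Tier3→V; Tier4→W; Tier5→X.
The unique mutual best reply is (Tier4, W), giving (8, 7).
Firm A earns 8 sequentially versus 8 at the Nash outcome: unchanged.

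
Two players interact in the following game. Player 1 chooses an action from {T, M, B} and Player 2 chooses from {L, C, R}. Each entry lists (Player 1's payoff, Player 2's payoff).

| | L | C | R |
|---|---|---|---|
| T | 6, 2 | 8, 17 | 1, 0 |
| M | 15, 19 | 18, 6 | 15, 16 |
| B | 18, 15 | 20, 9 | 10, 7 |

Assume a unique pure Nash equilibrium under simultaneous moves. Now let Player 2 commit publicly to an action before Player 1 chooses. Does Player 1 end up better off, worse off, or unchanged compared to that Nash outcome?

Solve by backward induction (Player 2 leads).
- L → Player 1 plays B (best of 6, 15, 18); Player 2 gets 15.
- C → Player 1 plays B (best of 8, 18, 20); Player 2 gets 9.
- R → Player 1 plays M (best of 1, 15, 10); Player 2 gets 16.
Among 15, 9, 16, the best is 16 at R. Subgame-perfect outcome: (M, R) with payoffs (15, 16).
Under simultaneous play:
Player 1's best replies: L→B; C→B; R→M.
Player 2's best replies: T→C; M→L; B→L.
The unique mutual best reply is (B, L), giving (18, 15).
Player 1 earns 15 sequentially versus 18 at the Nash outcome: worse off.

worse off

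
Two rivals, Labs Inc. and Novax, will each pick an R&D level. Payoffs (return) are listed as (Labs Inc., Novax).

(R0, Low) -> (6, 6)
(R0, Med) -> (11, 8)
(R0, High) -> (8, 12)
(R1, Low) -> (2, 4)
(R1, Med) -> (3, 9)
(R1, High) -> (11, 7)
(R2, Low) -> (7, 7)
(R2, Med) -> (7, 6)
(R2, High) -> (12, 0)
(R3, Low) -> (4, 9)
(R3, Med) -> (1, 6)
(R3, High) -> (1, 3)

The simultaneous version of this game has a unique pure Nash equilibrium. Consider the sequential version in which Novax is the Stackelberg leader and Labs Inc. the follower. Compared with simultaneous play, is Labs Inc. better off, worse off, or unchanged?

better off

Backward induction with Novax moving first.
- Low → Labs Inc. plays R2 (best of 6, 2, 7, 4); Novax gets 7.
- Med → Labs Inc. plays R0 (best of 11, 3, 7, 1); Novax gets 8.
- High → Labs Inc. plays R2 (best of 8, 11, 12, 1); Novax gets 0.
Maximizing over 7, 8, 0, Novax chooses Med. Subgame-perfect outcome: (R0, Med) with payoffs (11, 8).
Now find the simultaneous Nash equilibrium.
Labs Inc.'s best replies: Low→R2; Med→R0; High→R2.
Novax's best replies: R0→High; R1→Med; R2→Low; R3→Low.
Only (R2, Low) has each player best-responding; Nash payoffs (7, 7).
Labs Inc. earns 11 sequentially versus 7 at the Nash outcome: better off.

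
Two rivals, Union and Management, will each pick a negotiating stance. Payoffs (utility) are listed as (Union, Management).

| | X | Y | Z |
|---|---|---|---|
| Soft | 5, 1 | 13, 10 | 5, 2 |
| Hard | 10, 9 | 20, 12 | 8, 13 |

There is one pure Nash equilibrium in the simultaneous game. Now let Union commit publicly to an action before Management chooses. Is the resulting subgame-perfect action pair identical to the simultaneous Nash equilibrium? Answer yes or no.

Management best-responds to each possible Union move:
- Soft → Management plays Y (best of 1, 10, 2); Union gets 13.
- Hard → Management plays Z (best of 9, 12, 13); Union gets 8.
Union's induced payoffs are 13, 8, so Union commits to Soft. Subgame-perfect outcome: (Soft, Y) with payoffs (13, 10).
Under simultaneous play:
Union's best replies: X→Hard; Y→Hard; Z→Hard.
Management's best replies: Soft→Y; Hard→Z.
Only (Hard, Z) has each player best-responding; Nash payoffs (8, 13).
Sequential outcome (Soft, Y) differs from the Nash profile (Hard, Z).

no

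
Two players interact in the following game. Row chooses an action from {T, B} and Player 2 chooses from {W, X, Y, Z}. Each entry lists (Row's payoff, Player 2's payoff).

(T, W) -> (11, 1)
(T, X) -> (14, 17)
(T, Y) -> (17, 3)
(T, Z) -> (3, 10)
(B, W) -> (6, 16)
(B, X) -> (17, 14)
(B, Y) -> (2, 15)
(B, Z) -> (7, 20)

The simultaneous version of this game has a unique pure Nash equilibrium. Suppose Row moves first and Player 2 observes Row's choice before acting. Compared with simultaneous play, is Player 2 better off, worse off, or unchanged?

worse off

Backward induction with Row moving first.
- T: Player 2 compares 1, 17, 3, 10 and picks X; Row would get 14.
- B: Player 2 compares 16, 14, 15, 20 and picks Z; Row would get 7.
Row's induced payoffs are 14, 7, so Row commits to T. Subgame-perfect outcome: (T, X) with payoffs (14, 17).
For the simultaneous game, intersect best replies.
Row's best replies: W→T; X→B; Y→T; Z→B.
Player 2's best replies: T→X; B→Z.
Only (B, Z) has each player best-responding; Nash payoffs (7, 20).
Player 2 earns 17 sequentially versus 20 at the Nash outcome: worse off.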